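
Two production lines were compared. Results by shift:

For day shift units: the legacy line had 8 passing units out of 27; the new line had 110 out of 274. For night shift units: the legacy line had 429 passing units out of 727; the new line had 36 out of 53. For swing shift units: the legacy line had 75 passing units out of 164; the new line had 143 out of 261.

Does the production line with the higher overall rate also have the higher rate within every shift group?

Day shift: the legacy line 8/27 = 29.6%, the new line 110/274 = 40.1% → the new line
Night shift: the legacy line 429/727 = 59.0%, the new line 36/53 = 67.9% → the new line
Swing shift: the legacy line 75/164 = 45.7%, the new line 143/261 = 54.8% → the new line
Overall: the legacy line 512/918 = 55.8%, the new line 289/588 = 49.1% → the legacy line
The new line wins each shift group but the legacy line wins overall — the comparison reverses. The new line's units skew toward day shift, which has a lower base rate.

No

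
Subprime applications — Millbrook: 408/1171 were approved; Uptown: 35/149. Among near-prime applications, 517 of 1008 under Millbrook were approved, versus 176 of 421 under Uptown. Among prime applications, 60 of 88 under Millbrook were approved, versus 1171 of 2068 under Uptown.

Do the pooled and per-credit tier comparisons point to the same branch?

Subprime: Millbrook 408/1171 = 34.8%, Uptown 35/149 = 23.5% → Millbrook
Near-prime: Millbrook 517/1008 = 51.3%, Uptown 176/421 = 41.8% → Millbrook
Prime: Millbrook 60/88 = 68.2%, Uptown 1171/2068 = 56.6% → Millbrook
Overall: Millbrook 985/2267 = 43.4%, Uptown 1382/2638 = 52.4% → Uptown
Millbrook wins each credit group but Uptown wins overall — the comparison reverses. Millbrook's applications skew toward subprime, which has a lower base rate.

No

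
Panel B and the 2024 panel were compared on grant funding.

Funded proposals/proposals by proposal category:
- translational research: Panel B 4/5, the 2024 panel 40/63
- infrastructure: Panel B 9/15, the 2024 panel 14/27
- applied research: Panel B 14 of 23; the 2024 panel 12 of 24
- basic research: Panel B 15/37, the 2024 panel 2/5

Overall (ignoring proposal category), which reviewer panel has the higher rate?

the 2024 panel

Translational research: Panel B 4/5 = 80.0%, the 2024 panel 40/63 = 63.5% → Panel B
Infrastructure: Panel B 9/15 = 60.0%, the 2024 panel 14/27 = 51.9% → Panel B
Applied research: Panel B 14/23 = 60.9%, the 2024 panel 12/24 = 50.0% → Panel B
Basic research: Panel B 15/37 = 40.5%, the 2024 panel 2/5 = 40.0% → Panel B
Overall: Panel B 42/80 = 52.5%, the 2024 panel 68/119 = 57.1% → the 2024 panel
(Panel B wins every proposal group but the 2024 panel wins overall — Panel B's proposals skew toward the low-rate basic research group.)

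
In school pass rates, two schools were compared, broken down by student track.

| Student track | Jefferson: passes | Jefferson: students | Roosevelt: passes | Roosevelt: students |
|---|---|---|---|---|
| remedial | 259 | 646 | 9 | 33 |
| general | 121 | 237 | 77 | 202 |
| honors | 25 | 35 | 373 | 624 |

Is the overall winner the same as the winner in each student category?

No

Remedial: Jefferson 259/646 = 40.1%, Roosevelt 9/33 = 27.3% → Jefferson
General: Jefferson 121/237 = 51.1%, Roosevelt 77/202 = 38.1% → Jefferson
Honors: Jefferson 25/35 = 71.4%, Roosevelt 373/624 = 59.8% → Jefferson
Overall: Jefferson 405/918 = 44.1%, Roosevelt 459/859 = 53.4% → Roosevelt
Jefferson wins each student group but Roosevelt wins overall — the comparison reverses. Jefferson's students skew toward remedial, which has a lower base rate.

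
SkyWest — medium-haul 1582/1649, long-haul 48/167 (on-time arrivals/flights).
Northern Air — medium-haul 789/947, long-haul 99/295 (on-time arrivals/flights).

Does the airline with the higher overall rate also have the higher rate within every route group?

No

Medium-haul: SkyWest 1582/1649 = 95.9%, Northern Air 789/947 = 83.3% → SkyWest
Long-haul: SkyWest 48/167 = 28.7%, Northern Air 99/295 = 33.6% → Northern Air
Overall: SkyWest 1630/1816 = 89.8%, Northern Air 888/1242 = 71.5% → SkyWest
Neither sweeps: SkyWest wins 1 of 2 groups, Northern Air wins 1. SkyWest wins overall but not every group — no Simpson reversal.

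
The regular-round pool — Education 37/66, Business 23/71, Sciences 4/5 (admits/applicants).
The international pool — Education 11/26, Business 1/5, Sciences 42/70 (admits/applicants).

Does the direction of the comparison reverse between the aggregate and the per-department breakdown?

Yes

Education: the regular-round pool 37/66 = 56.1%, the international pool 11/26 = 42.3% → the regular-round pool
Business: the regular-round pool 23/71 = 32.4%, the international pool 1/5 = 20.0% → the regular-round pool
Sciences: the regular-round pool 4/5 = 80.0%, the international pool 42/70 = 60.0% → the regular-round pool
Overall: the regular-round pool 64/142 = 45.1%, the international pool 54/101 = 53.5% → the international pool
The regular-round pool wins each department group but the international pool wins overall — the comparison reverses. The regular-round pool's applicants skew toward Business, which has a lower base rate.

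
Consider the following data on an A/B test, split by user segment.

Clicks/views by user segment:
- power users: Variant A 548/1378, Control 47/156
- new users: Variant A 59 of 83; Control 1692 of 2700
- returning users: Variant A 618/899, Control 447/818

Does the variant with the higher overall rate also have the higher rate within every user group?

No

Power users: Variant A 548/1378 = 39.8%, Control 47/156 = 30.1% → Variant A
New users: Variant A 59/83 = 71.1%, Control 1692/2700 = 62.7% → Variant A
Returning users: Variant A 618/899 = 68.7%, Control 447/818 = 54.6% → Variant A
Overall: Variant A 1225/2360 = 51.9%, Control 2186/3674 = 59.5% → Control
Variant A wins each user group but Control wins overall — the comparison reverses. Variant A's views skew toward power users, which has a lower base rate.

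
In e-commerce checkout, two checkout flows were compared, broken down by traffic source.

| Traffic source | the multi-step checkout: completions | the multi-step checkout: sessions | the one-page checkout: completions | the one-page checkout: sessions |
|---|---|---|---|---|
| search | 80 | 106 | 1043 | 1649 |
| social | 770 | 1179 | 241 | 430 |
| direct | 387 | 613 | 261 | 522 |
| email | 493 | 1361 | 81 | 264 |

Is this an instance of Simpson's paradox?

Yes

Search: the multi-step checkout 80/106 = 75.5%, the one-page checkout 1043/1649 = 63.3% → the multi-step checkout
Social: the multi-step checkout 770/1179 = 65.3%, the one-page checkout 241/430 = 56.0% → the multi-step checkout
Direct: the multi-step checkout 387/613 = 63.1%, the one-page checkout 261/522 = 50.0% → the multi-step checkout
Email: the multi-step checkout 493/1361 = 36.2%, the one-page checkout 81/264 = 30.7% → the multi-step checkout
Overall: the multi-step checkout 1730/3259 = 53.1%, the one-page checkout 1626/2865 = 56.8% → the one-page checkout
The multi-step checkout wins each traffic group but the one-page checkout wins overall — the comparison reverses. The multi-step checkout's sessions skew toward email, which has a lower base rate.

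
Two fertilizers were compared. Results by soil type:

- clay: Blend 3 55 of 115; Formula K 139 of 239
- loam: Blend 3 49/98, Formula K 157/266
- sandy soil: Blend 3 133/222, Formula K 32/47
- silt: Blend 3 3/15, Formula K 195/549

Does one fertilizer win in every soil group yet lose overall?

Yes

Clay: Blend 3 55/115 = 47.8%, Formula K 139/239 = 58.2% → Formula K
Loam: Blend 3 49/98 = 50.0%, Formula K 157/266 = 59.0% → Formula K
Sandy soil: Blend 3 133/222 = 59.9%, Formula K 32/47 = 68.1% → Formula K
Silt: Blend 3 3/15 = 20.0%, Formula K 195/549 = 35.5% → Formula K
Overall: Blend 3 240/450 = 53.3%, Formula K 523/1101 = 47.5% → Blend 3
Formula K wins each soil group but Blend 3 wins overall — the comparison reverses. Formula K's plots skew toward silt, which has a lower base rate.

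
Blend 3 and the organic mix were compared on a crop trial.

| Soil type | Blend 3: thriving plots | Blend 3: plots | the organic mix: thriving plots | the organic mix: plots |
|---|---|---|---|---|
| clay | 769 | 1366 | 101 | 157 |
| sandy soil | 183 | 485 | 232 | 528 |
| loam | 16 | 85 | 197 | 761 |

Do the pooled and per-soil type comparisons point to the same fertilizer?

No

Clay: Blend 3 769/1366 = 56.3%, the organic mix 101/157 = 64.3% → the organic mix
Sandy soil: Blend 3 183/485 = 37.7%, the organic mix 232/528 = 43.9% → the organic mix
Loam: Blend 3 16/85 = 18.8%, the organic mix 197/761 = 25.9% → the organic mix
Overall: Blend 3 968/1936 = 50.0%, the organic mix 530/1446 = 36.7% → Blend 3
The organic mix wins each soil group but Blend 3 wins overall — the comparison reverses. The organic mix's plots skew toward loam, which has a lower base rate.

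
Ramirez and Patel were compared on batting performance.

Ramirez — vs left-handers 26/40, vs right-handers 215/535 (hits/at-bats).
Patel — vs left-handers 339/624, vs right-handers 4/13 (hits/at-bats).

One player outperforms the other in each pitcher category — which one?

Vs left-handers: Ramirez 26/40 = 65.0%, Patel 339/624 = 54.3% → Ramirez
Vs right-handers: Ramirez 215/535 = 40.2%, Patel 4/13 = 30.8% → Ramirez
Ramirez has the higher rate in both groups.

Ramirez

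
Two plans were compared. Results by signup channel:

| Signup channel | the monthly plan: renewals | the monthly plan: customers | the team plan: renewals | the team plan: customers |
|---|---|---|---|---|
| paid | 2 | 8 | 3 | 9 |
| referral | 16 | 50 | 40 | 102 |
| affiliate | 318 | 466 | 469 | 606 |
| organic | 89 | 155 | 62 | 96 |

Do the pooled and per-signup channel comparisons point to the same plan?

Yes

Paid: the monthly plan 2/8 = 25.0%, the team plan 3/9 = 33.3% → the team plan
Referral: the monthly plan 16/50 = 32.0%, the team plan 40/102 = 39.2% → the team plan
Affiliate: the monthly plan 318/466 = 68.2%, the team plan 469/606 = 77.4% → the team plan
Organic: the monthly plan 89/155 = 57.4%, the team plan 62/96 = 64.6% → the team plan
Overall: the monthly plan 425/679 = 62.6%, the team plan 574/813 = 70.6% → the team plan
The team plan wins overall and in every signup group — no reversal.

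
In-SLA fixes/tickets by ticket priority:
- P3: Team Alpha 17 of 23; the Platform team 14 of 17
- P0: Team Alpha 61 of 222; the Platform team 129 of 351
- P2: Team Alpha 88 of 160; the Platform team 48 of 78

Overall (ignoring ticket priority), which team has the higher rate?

the Platform team

P3: Team Alpha 17/23 = 73.9%, the Platform team 14/17 = 82.4% → the Platform team
P0: Team Alpha 61/222 = 27.5%, the Platform team 129/351 = 36.8% → the Platform team
P2: Team Alpha 88/160 = 55.0%, the Platform team 48/78 = 61.5% → the Platform team
Overall: Team Alpha 166/405 = 41.0%, the Platform team 191/446 = 42.8% → the Platform team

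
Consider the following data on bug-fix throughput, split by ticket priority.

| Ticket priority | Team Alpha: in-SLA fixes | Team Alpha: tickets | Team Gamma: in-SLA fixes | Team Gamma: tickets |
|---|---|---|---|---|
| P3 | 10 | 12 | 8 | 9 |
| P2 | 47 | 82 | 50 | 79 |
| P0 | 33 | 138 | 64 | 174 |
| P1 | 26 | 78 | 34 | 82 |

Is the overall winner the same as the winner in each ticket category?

Yes

P3: Team Alpha 10/12 = 83.3%, Team Gamma 8/9 = 88.9% → Team Gamma
P2: Team Alpha 47/82 = 57.3%, Team Gamma 50/79 = 63.3% → Team Gamma
P0: Team Alpha 33/138 = 23.9%, Team Gamma 64/174 = 36.8% → Team Gamma
P1: Team Alpha 26/78 = 33.3%, Team Gamma 34/82 = 41.5% → Team Gamma
Overall: Team Alpha 116/310 = 37.4%, Team Gamma 156/344 = 45.3% → Team Gamma
Team Gamma wins overall and in every ticket group — no reversal.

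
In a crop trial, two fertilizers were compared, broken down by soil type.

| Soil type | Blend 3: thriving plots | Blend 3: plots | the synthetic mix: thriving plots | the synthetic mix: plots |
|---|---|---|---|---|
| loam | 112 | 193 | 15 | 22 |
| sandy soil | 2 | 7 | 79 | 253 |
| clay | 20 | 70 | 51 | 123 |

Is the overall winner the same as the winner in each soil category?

Loam: Blend 3 112/193 = 58.0%, the synthetic mix 15/22 = 68.2% → the synthetic mix
Sandy soil: Blend 3 2/7 = 28.6%, the synthetic mix 79/253 = 31.2% → the synthetic mix
Clay: Blend 3 20/70 = 28.6%, the synthetic mix 51/123 = 41.5% → the synthetic mix
Overall: Blend 3 134/270 = 49.6%, the synthetic mix 145/398 = 36.4% → Blend 3
The synthetic mix wins each soil group but Blend 3 wins overall — the comparison reverses. The synthetic mix's plots skew toward sandy soil, which has a lower base rate.

No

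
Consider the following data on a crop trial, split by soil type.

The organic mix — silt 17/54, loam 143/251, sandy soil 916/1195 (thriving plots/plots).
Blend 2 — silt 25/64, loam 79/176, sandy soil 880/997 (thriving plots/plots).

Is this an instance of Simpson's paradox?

Silt: the organic mix 17/54 = 31.5%, Blend 2 25/64 = 39.1% → Blend 2
Loam: the organic mix 143/251 = 57.0%, Blend 2 79/176 = 44.9% → the organic mix
Sandy soil: the organic mix 916/1195 = 76.7%, Blend 2 880/997 = 88.3% → Blend 2
Overall: the organic mix 1076/1500 = 71.7%, Blend 2 984/1237 = 79.5% → Blend 2
Neither sweeps: the organic mix wins 1 of 3 groups, Blend 2 wins 2. Blend 2 wins overall but not every group — no Simpson reversal.

No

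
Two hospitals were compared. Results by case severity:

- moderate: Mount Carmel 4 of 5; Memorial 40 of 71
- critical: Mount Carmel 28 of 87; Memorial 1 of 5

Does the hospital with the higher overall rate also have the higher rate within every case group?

No

Moderate: Mount Carmel 4/5 = 80.0%, Memorial 40/71 = 56.3% → Mount Carmel
Critical: Mount Carmel 28/87 = 32.2%, Memorial 1/5 = 20.0% → Mount Carmel
Overall: Mount Carmel 32/92 = 34.8%, Memorial 41/76 = 53.9% → Memorial
Mount Carmel wins each case group but Memorial wins overall — the comparison reverses. Mount Carmel's patients skew toward critical, which has a lower base rate.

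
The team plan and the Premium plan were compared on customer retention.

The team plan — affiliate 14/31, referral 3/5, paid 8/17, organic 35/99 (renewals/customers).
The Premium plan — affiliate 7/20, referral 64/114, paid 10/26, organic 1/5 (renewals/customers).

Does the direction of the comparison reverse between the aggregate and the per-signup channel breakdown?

Affiliate: the team plan 14/31 = 45.2%, the Premium plan 7/20 = 35.0% → the team plan
Referral: the team plan 3/5 = 60.0%, the Premium plan 64/114 = 56.1% → the team plan
Paid: the team plan 8/17 = 47.1%, the Premium plan 10/26 = 38.5% → the team plan
Organic: the team plan 35/99 = 35.4%, the Premium plan 1/5 = 20.0% → the team plan
Overall: the team plan 60/152 = 39.5%, the Premium plan 82/165 = 49.7% → the Premium plan
The team plan wins each signup group but the Premium plan wins overall — the comparison reverses. The team plan's customers skew toward organic, which has a lower base rate.

Yes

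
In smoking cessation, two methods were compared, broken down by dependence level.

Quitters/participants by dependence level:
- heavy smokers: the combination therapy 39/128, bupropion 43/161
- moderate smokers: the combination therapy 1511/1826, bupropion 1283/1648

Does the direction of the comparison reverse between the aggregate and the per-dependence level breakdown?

Heavy smokers: the combination therapy 39/128 = 30.5%, bupropion 43/161 = 26.7% → the combination therapy
Moderate smokers: the combination therapy 1511/1826 = 82.7%, bupropion 1283/1648 = 77.9% → the combination therapy
Overall: the combination therapy 1550/1954 = 79.3%, bupropion 1326/1809 = 73.3% → the combination therapy
The combination therapy wins overall and in every dependence group — no reversal.

No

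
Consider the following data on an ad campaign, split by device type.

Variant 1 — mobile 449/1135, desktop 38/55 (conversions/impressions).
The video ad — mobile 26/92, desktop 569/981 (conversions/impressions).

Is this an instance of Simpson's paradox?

Mobile: Variant 1 449/1135 = 39.6%, the video ad 26/92 = 28.3% → Variant 1
Desktop: Variant 1 38/55 = 69.1%, the video ad 569/981 = 58.0% → Variant 1
Overall: Variant 1 487/1190 = 40.9%, the video ad 595/1073 = 55.5% → the video ad
Variant 1 wins each device group but the video ad wins overall — the comparison reverses. Variant 1's impressions skew toward mobile, which has a lower base rate.

Yes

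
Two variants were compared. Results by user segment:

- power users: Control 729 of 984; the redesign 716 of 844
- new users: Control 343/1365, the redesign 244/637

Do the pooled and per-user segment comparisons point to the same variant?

Yes

Power users: Control 729/984 = 74.1%, the redesign 716/844 = 84.8% → the redesign
New users: Control 343/1365 = 25.1%, the redesign 244/637 = 38.3% → the redesign
Overall: Control 1072/2349 = 45.6%, the redesign 960/1481 = 64.8% → the redesign
The redesign wins overall and in every user group — no reversal.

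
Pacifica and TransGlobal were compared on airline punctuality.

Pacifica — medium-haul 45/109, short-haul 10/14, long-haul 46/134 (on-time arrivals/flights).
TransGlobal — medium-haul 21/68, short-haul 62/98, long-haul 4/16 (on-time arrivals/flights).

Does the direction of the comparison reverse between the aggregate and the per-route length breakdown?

Yes

Medium-haul: Pacifica 45/109 = 41.3%, TransGlobal 21/68 = 30.9% → Pacifica
Short-haul: Pacifica 10/14 = 71.4%, TransGlobal 62/98 = 63.3% → Pacifica
Long-haul: Pacifica 46/134 = 34.3%, TransGlobal 4/16 = 25.0% → Pacifica
Overall: Pacifica 101/257 = 39.3%, TransGlobal 87/182 = 47.8% → TransGlobal
Pacifica wins each route group but TransGlobal wins overall — the comparison reverses. Pacifica's flights skew toward long-haul, which has a lower base rate.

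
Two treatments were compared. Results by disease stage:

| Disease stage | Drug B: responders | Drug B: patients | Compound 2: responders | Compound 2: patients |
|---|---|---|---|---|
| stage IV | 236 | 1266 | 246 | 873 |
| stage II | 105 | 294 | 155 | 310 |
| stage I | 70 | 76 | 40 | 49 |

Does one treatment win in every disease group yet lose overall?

Stage IV: Drug B 236/1266 = 18.6%, Compound 2 246/873 = 28.2% → Compound 2
Stage II: Drug B 105/294 = 35.7%, Compound 2 155/310 = 50.0% → Compound 2
Stage I: Drug B 70/76 = 92.1%, Compound 2 40/49 = 81.6% → Drug B
Overall: Drug B 411/1636 = 25.1%, Compound 2 441/1232 = 35.8% → Compound 2
Neither sweeps: Drug B wins 1 of 3 groups, Compound 2 wins 2. Compound 2 wins overall but not every group — no Simpson reversal.

No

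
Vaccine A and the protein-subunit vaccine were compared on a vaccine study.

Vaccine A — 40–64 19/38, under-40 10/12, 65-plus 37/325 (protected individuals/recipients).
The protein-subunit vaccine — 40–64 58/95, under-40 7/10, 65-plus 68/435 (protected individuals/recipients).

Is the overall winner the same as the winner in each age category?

No

40–64: Vaccine A 19/38 = 50.0%, the protein-subunit vaccine 58/95 = 61.1% → the protein-subunit vaccine
Under-40: Vaccine A 10/12 = 83.3%, the protein-subunit vaccine 7/10 = 70.0% → Vaccine A
65-plus: Vaccine A 37/325 = 11.4%, the protein-subunit vaccine 68/435 = 15.6% → the protein-subunit vaccine
Overall: Vaccine A 66/375 = 17.6%, the protein-subunit vaccine 133/540 = 24.6% → the protein-subunit vaccine
Neither sweeps: Vaccine A wins 1 of 3 groups, the protein-subunit vaccine wins 2. The protein-subunit vaccine wins overall but not every group — no Simpson reversal.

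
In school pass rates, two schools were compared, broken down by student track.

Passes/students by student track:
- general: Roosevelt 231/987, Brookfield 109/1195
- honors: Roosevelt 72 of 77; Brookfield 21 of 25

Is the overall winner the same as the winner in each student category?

General: Roosevelt 231/987 = 23.4%, Brookfield 109/1195 = 9.1% → Roosevelt
Honors: Roosevelt 72/77 = 93.5%, Brookfield 21/25 = 84.0% → Roosevelt
Overall: Roosevelt 303/1064 = 28.5%, Brookfield 130/1220 = 10.7% → Roosevelt
Roosevelt wins overall and in every student group — no reversal.

Yes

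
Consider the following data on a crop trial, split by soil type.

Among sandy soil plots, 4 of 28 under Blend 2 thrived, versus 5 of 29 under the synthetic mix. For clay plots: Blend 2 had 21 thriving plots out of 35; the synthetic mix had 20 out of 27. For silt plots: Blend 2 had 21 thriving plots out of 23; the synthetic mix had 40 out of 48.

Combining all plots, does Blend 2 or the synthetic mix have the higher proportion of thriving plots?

Sandy soil: Blend 2 4/28 = 14.3%, the synthetic mix 5/29 = 17.2% → the synthetic mix
Clay: Blend 2 21/35 = 60.0%, the synthetic mix 20/27 = 74.1% → the synthetic mix
Silt: Blend 2 21/23 = 91.3%, the synthetic mix 40/48 = 83.3% → Blend 2
Overall: Blend 2 46/86 = 53.5%, the synthetic mix 65/104 = 62.5% → the synthetic mix
(Neither sweeps every soil group, but the synthetic mix has the higher pooled rate.)

the synthetic mix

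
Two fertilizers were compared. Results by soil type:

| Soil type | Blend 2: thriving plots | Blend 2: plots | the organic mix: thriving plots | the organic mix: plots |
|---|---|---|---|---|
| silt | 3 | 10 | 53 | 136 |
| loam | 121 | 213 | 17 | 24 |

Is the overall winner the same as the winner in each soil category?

Silt: Blend 2 3/10 = 30.0%, the organic mix 53/136 = 39.0% → the organic mix
Loam: Blend 2 121/213 = 56.8%, the organic mix 17/24 = 70.8% → the organic mix
Overall: Blend 2 124/223 = 55.6%, the organic mix 70/160 = 43.8% → Blend 2
The organic mix wins each soil group but Blend 2 wins overall — the comparison reverses. The organic mix's plots skew toward silt, which has a lower base rate.

No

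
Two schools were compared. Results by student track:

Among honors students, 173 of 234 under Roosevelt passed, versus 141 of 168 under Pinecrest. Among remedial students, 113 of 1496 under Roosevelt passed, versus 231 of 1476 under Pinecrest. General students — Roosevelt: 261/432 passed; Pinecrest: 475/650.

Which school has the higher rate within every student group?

Pinecrest

Honors: Roosevelt 173/234 = 73.9%, Pinecrest 141/168 = 83.9% → Pinecrest
Remedial: Roosevelt 113/1496 = 7.6%, Pinecrest 231/1476 = 15.7% → Pinecrest
General: Roosevelt 261/432 = 60.4%, Pinecrest 475/650 = 73.1% → Pinecrest
Pinecrest has the higher rate in all 3 groups.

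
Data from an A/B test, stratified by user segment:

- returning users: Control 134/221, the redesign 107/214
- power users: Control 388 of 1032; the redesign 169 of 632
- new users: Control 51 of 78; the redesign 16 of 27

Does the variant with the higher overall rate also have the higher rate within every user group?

Yes

Returning users: Control 134/221 = 60.6%, the redesign 107/214 = 50.0% → Control
Power users: Control 388/1032 = 37.6%, the redesign 169/632 = 26.7% → Control
New users: Control 51/78 = 65.4%, the redesign 16/27 = 59.3% → Control
Overall: Control 573/1331 = 43.1%, the redesign 292/873 = 33.4% → Control
Control wins overall and in every user group — no reversal.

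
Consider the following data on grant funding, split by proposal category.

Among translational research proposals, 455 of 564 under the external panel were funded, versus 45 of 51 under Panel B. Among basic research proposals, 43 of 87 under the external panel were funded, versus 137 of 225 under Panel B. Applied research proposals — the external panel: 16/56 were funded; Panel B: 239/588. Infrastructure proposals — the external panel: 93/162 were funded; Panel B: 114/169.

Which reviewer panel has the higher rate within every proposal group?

Translational research: the external panel 455/564 = 80.7%, Panel B 45/51 = 88.2% → Panel B
Basic research: the external panel 43/87 = 49.4%, Panel B 137/225 = 60.9% → Panel B
Applied research: the external panel 16/56 = 28.6%, Panel B 239/588 = 40.6% → Panel B
Infrastructure: the external panel 93/162 = 57.4%, Panel B 114/169 = 67.5% → Panel B
Panel B has the higher rate in all 4 groups.

Panel B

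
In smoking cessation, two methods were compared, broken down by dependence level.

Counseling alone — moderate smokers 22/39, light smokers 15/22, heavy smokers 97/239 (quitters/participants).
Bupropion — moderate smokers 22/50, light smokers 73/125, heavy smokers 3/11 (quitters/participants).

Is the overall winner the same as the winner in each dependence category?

Moderate smokers: counseling alone 22/39 = 56.4%, bupropion 22/50 = 44.0% → counseling alone
Light smokers: counseling alone 15/22 = 68.2%, bupropion 73/125 = 58.4% → counseling alone
Heavy smokers: counseling alone 97/239 = 40.6%, bupropion 3/11 = 27.3% → counseling alone
Overall: counseling alone 134/300 = 44.7%, bupropion 98/186 = 52.7% → bupropion
Counseling alone wins each dependence group but bupropion wins overall — the comparison reverses. Counseling alone's participants skew toward heavy smokers, which has a lower base rate.

No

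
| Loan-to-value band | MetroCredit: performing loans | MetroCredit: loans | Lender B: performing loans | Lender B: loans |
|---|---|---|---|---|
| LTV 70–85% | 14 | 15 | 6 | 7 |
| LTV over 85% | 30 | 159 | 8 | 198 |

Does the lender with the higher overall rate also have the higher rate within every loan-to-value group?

Yes

LTV 70–85%: MetroCredit 14/15 = 93.3%, Lender B 6/7 = 85.7% → MetroCredit
LTV over 85%: MetroCredit 30/159 = 18.9%, Lender B 8/198 = 4.0% → MetroCredit
Overall: MetroCredit 44/174 = 25.3%, Lender B 14/205 = 6.8% → MetroCredit
MetroCredit wins overall and in every loan-to-value group — no reversal.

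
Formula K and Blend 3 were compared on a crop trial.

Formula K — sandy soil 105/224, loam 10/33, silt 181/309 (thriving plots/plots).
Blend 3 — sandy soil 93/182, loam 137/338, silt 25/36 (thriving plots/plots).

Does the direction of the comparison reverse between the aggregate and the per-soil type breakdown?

Yes

Sandy soil: Formula K 105/224 = 46.9%, Blend 3 93/182 = 51.1% → Blend 3
Loam: Formula K 10/33 = 30.3%, Blend 3 137/338 = 40.5% → Blend 3
Silt: Formula K 181/309 = 58.6%, Blend 3 25/36 = 69.4% → Blend 3
Overall: Formula K 296/566 = 52.3%, Blend 3 255/556 = 45.9% → Formula K
Blend 3 wins each soil group but Formula K wins overall — the comparison reverses. Blend 3's plots skew toward loam, which has a lower base rate.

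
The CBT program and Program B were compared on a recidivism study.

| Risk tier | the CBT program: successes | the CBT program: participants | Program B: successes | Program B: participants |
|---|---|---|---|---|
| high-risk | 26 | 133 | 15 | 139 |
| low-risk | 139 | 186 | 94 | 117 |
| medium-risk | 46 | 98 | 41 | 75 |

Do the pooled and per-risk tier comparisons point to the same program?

High-risk: the CBT program 26/133 = 19.5%, Program B 15/139 = 10.8% → the CBT program
Low-risk: the CBT program 139/186 = 74.7%, Program B 94/117 = 80.3% → Program B
Medium-risk: the CBT program 46/98 = 46.9%, Program B 41/75 = 54.7% → Program B
Overall: the CBT program 211/417 = 50.6%, Program B 150/331 = 45.3% → the CBT program
Neither sweeps: the CBT program wins 1 of 3 groups, Program B wins 2. The CBT program wins overall but not every group — no Simpson reversal.

No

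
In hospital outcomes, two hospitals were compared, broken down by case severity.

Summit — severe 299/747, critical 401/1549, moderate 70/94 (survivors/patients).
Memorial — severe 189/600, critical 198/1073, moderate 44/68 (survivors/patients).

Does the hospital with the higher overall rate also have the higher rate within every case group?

Severe: Summit 299/747 = 40.0%, Memorial 189/600 = 31.5% → Summit
Critical: Summit 401/1549 = 25.9%, Memorial 198/1073 = 18.5% → Summit
Moderate: Summit 70/94 = 74.5%, Memorial 44/68 = 64.7% → Summit
Overall: Summit 770/2390 = 32.2%, Memorial 431/1741 = 24.8% → Summit
Summit wins overall and in every case group — no reversal.

Yes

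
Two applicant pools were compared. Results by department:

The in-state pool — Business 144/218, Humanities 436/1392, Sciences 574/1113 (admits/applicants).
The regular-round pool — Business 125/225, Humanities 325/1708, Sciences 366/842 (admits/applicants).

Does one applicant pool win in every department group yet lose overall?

Business: the in-state pool 144/218 = 66.1%, the regular-round pool 125/225 = 55.6% → the in-state pool
Humanities: the in-state pool 436/1392 = 31.3%, the regular-round pool 325/1708 = 19.0% → the in-state pool
Sciences: the in-state pool 574/1113 = 51.6%, the regular-round pool 366/842 = 43.5% → the in-state pool
Overall: the in-state pool 1154/2723 = 42.4%, the regular-round pool 816/2775 = 29.4% → the in-state pool
The in-state pool wins overall and in every department group — no reversal.

No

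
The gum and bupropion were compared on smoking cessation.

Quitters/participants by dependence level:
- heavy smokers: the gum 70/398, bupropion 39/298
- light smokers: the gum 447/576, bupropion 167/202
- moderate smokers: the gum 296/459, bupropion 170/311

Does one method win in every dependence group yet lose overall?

No

Heavy smokers: the gum 70/398 = 17.6%, bupropion 39/298 = 13.1% → the gum
Light smokers: the gum 447/576 = 77.6%, bupropion 167/202 = 82.7% → bupropion
Moderate smokers: the gum 296/459 = 64.5%, bupropion 170/311 = 54.7% → the gum
Overall: the gum 813/1433 = 56.7%, bupropion 376/811 = 46.4% → the gum
Neither sweeps: the gum wins 2 of 3 groups, bupropion wins 1. The gum wins overall but not every group — no Simpson reversal.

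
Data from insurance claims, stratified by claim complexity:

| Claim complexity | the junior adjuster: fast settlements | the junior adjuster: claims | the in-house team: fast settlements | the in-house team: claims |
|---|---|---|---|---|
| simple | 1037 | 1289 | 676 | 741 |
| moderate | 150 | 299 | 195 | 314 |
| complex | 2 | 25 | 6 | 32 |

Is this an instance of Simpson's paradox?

No

Simple: the junior adjuster 1037/1289 = 80.4%, the in-house team 676/741 = 91.2% → the in-house team
Moderate: the junior adjuster 150/299 = 50.2%, the in-house team 195/314 = 62.1% → the in-house team
Complex: the junior adjuster 2/25 = 8.0%, the in-house team 6/32 = 18.8% → the in-house team
Overall: the junior adjuster 1189/1613 = 73.7%, the in-house team 877/1087 = 80.7% → the in-house team
The in-house team wins overall and in every claim group — no reversal.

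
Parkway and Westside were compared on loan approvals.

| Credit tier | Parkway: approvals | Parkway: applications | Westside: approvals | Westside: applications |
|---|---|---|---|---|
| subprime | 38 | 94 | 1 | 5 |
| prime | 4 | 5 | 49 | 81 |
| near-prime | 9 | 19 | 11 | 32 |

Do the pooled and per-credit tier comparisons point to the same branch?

Subprime: Parkway 38/94 = 40.4%, Westside 1/5 = 20.0% → Parkway
Prime: Parkway 4/5 = 80.0%, Westside 49/81 = 60.5% → Parkway
Near-prime: Parkway 9/19 = 47.4%, Westside 11/32 = 34.4% → Parkway
Overall: Parkway 51/118 = 43.2%, Westside 61/118 = 51.7% → Westside
Parkway wins each credit group but Westside wins overall — the comparison reverses. Parkway's applications skew toward subprime, which has a lower base rate.

No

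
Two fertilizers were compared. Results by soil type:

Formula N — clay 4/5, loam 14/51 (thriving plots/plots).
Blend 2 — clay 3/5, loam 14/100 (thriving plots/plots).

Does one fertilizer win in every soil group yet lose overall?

Clay: Formula N 4/5 = 80.0%, Blend 2 3/5 = 60.0% → Formula N
Loam: Formula N 14/51 = 27.5%, Blend 2 14/100 = 14.0% → Formula N
Overall: Formula N 18/56 = 32.1%, Blend 2 17/105 = 16.2% → Formula N
Formula N wins overall and in every soil group — no reversal.

No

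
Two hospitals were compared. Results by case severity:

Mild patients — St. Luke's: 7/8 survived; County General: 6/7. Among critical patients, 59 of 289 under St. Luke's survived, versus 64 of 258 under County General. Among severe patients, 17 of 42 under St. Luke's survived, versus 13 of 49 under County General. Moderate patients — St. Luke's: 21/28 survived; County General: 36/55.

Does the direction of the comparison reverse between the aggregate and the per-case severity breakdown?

Mild: St. Luke's 7/8 = 87.5%, County General 6/7 = 85.7% → St. Luke's
Critical: St. Luke's 59/289 = 20.4%, County General 64/258 = 24.8% → County General
Severe: St. Luke's 17/42 = 40.5%, County General 13/49 = 26.5% → St. Luke's
Moderate: St. Luke's 21/28 = 75.0%, County General 36/55 = 65.5% → St. Luke's
Overall: St. Luke's 104/367 = 28.3%, County General 119/369 = 32.2% → County General
Neither sweeps: St. Luke's wins 3 of 4 groups, County General wins 1. County General wins overall but not every group — no Simpson reversal.

No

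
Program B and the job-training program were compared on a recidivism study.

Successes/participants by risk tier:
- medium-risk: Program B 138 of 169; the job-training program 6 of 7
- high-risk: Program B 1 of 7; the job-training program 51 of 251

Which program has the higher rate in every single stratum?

Medium-risk: Program B 138/169 = 81.7%, the job-training program 6/7 = 85.7% → the job-training program
High-risk: Program B 1/7 = 14.3%, the job-training program 51/251 = 20.3% → the job-training program
The job-training program has the higher rate in both groups.

the job-training program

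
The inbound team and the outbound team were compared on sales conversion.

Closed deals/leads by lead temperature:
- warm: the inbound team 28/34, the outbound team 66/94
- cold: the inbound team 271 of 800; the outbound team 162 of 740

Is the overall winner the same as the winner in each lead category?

Warm: the inbound team 28/34 = 82.4%, the outbound team 66/94 = 70.2% → the inbound team
Cold: the inbound team 271/800 = 33.9%, the outbound team 162/740 = 21.9% → the inbound team
Overall: the inbound team 299/834 = 35.9%, the outbound team 228/834 = 27.3% → the inbound team
The inbound team wins overall and in every lead group — no reversal.

Yes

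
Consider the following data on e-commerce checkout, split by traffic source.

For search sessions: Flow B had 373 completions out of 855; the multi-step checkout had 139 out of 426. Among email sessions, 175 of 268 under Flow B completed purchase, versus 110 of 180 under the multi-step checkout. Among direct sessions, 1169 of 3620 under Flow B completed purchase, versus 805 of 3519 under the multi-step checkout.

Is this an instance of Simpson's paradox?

Search: Flow B 373/855 = 43.6%, the multi-step checkout 139/426 = 32.6% → Flow B
Email: Flow B 175/268 = 65.3%, the multi-step checkout 110/180 = 61.1% → Flow B
Direct: Flow B 1169/3620 = 32.3%, the multi-step checkout 805/3519 = 22.9% → Flow B
Overall: Flow B 1717/4743 = 36.2%, the multi-step checkout 1054/4125 = 25.6% → Flow B
Flow B wins overall and in every traffic group — no reversal.

No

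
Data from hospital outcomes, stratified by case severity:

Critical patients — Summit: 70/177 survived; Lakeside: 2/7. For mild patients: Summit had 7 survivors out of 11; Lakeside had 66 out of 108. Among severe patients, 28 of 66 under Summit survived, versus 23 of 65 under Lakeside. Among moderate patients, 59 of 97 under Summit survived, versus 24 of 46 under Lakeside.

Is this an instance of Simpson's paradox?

Critical: Summit 70/177 = 39.5%, Lakeside 2/7 = 28.6% → Summit
Mild: Summit 7/11 = 63.6%, Lakeside 66/108 = 61.1% → Summit
Severe: Summit 28/66 = 42.4%, Lakeside 23/65 = 35.4% → Summit
Moderate: Summit 59/97 = 60.8%, Lakeside 24/46 = 52.2% → Summit
Overall: Summit 164/351 = 46.7%, Lakeside 115/226 = 50.9% → Lakeside
Summit wins each case group but Lakeside wins overall — the comparison reverses. Summit's patients skew toward critical, which has a lower base rate.

Yes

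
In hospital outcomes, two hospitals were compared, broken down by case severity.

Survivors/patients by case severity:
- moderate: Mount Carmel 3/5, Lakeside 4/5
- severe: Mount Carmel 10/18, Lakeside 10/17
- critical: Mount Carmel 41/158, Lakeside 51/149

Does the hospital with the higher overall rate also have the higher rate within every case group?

Moderate: Mount Carmel 3/5 = 60.0%, Lakeside 4/5 = 80.0% → Lakeside
Severe: Mount Carmel 10/18 = 55.6%, Lakeside 10/17 = 58.8% → Lakeside
Critical: Mount Carmel 41/158 = 25.9%, Lakeside 51/149 = 34.2% → Lakeside
Overall: Mount Carmel 54/181 = 29.8%, Lakeside 65/171 = 38.0% → Lakeside
Lakeside wins overall and in every case group — no reversal.

Yes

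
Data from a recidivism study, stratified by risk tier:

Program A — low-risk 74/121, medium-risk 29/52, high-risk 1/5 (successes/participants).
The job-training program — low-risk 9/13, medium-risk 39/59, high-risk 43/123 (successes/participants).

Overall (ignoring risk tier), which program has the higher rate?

Program A

Low-risk: Program A 74/121 = 61.2%, the job-training program 9/13 = 69.2% → the job-training program
Medium-risk: Program A 29/52 = 55.8%, the job-training program 39/59 = 66.1% → the job-training program
High-risk: Program A 1/5 = 20.0%, the job-training program 43/123 = 35.0% → the job-training program
Overall: Program A 104/178 = 58.4%, the job-training program 91/195 = 46.7% → Program A
(The job-training program wins every risk group but Program A wins overall — the job-training program's participants skew toward the low-rate high-risk group.)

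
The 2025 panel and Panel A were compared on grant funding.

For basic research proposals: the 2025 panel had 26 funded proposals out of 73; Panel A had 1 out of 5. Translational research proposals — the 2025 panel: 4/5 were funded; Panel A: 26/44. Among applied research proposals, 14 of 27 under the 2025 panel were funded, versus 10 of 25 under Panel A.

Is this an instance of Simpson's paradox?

Basic research: the 2025 panel 26/73 = 35.6%, Panel A 1/5 = 20.0% → the 2025 panel
Translational research: the 2025 panel 4/5 = 80.0%, Panel A 26/44 = 59.1% → the 2025 panel
Applied research: the 2025 panel 14/27 = 51.9%, Panel A 10/25 = 40.0% → the 2025 panel
Overall: the 2025 panel 44/105 = 41.9%, Panel A 37/74 = 50.0% → Panel A
The 2025 panel wins each proposal group but Panel A wins overall — the comparison reverses. The 2025 panel's proposals skew toward basic research, which has a lower base rate.

Yes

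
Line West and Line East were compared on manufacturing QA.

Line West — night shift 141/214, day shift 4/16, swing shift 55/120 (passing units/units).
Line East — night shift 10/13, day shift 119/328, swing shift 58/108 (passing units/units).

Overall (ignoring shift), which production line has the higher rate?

Night shift: Line West 141/214 = 65.9%, Line East 10/13 = 76.9% → Line East
Day shift: Line West 4/16 = 25.0%, Line East 119/328 = 36.3% → Line East
Swing shift: Line West 55/120 = 45.8%, Line East 58/108 = 53.7% → Line East
Overall: Line West 200/350 = 57.1%, Line East 187/449 = 41.6% → Line West
(Line East wins every shift group but Line West wins overall — Line East's units skew toward the low-rate day shift group.)

Line West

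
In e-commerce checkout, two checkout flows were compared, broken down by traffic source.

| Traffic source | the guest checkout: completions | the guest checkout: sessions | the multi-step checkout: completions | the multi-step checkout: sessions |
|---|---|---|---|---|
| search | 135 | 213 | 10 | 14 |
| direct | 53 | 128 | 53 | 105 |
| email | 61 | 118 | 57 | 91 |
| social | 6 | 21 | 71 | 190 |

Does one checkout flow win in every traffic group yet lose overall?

Yes

Search: the guest checkout 135/213 = 63.4%, the multi-step checkout 10/14 = 71.4% → the multi-step checkout
Direct: the guest checkout 53/128 = 41.4%, the multi-step checkout 53/105 = 50.5% → the multi-step checkout
Email: the guest checkout 61/118 = 51.7%, the multi-step checkout 57/91 = 62.6% → the multi-step checkout
Social: the guest checkout 6/21 = 28.6%, the multi-step checkout 71/190 = 37.4% → the multi-step checkout
Overall: the guest checkout 255/480 = 53.1%, the multi-step checkout 191/400 = 47.8% → the guest checkout
The multi-step checkout wins each traffic group but the guest checkout wins overall — the comparison reverses. The multi-step checkout's sessions skew toward social, which has a lower base rate.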